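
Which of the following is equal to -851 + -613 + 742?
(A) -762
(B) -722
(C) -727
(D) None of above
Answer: B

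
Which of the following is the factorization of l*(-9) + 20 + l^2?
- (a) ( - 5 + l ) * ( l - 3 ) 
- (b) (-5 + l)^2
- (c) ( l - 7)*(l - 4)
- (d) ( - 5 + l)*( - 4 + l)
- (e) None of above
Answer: d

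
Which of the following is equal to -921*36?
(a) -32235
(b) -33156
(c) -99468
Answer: b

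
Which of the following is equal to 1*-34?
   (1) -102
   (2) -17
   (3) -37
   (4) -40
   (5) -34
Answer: 5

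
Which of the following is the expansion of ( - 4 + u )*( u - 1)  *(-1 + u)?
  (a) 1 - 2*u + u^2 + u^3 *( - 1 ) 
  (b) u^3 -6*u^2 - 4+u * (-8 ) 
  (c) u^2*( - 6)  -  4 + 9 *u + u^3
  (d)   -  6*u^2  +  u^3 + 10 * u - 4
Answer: c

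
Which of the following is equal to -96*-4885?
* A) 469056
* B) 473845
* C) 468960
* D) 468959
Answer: C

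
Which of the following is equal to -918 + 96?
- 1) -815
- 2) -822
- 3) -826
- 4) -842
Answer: 2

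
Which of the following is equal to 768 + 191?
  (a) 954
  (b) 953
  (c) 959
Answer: c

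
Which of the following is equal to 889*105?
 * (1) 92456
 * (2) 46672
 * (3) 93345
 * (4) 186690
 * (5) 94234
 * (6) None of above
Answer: 3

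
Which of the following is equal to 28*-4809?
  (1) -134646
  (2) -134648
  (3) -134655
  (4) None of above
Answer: 4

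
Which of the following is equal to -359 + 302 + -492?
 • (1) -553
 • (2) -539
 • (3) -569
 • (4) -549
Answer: 4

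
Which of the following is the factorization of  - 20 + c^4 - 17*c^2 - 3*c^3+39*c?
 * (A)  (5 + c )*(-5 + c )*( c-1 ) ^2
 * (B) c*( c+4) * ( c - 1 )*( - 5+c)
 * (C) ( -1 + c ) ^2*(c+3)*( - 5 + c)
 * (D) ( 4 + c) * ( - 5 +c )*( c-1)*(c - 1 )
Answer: D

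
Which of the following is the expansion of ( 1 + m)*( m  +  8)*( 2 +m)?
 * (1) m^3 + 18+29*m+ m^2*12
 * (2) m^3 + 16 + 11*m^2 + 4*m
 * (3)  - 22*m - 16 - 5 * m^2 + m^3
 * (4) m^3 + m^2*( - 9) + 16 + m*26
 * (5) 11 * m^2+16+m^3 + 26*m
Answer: 5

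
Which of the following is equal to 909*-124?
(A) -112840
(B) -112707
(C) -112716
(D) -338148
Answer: C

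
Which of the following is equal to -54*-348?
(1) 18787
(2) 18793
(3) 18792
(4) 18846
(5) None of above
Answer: 3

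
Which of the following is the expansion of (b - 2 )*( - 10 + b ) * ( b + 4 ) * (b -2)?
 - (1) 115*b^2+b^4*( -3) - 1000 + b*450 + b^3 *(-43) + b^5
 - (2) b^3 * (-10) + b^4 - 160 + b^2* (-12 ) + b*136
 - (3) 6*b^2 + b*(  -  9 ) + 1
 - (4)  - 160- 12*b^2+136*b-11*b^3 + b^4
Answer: 2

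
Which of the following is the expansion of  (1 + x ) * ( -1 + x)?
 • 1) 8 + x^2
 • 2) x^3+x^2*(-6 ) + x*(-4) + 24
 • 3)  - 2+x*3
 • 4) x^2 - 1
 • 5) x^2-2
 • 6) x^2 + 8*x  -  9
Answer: 4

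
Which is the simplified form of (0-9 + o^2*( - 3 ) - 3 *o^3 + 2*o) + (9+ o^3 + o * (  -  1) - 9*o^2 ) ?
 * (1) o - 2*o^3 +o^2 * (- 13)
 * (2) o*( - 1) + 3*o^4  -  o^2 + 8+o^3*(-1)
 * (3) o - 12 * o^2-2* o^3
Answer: 3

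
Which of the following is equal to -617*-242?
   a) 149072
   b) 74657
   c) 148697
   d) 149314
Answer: d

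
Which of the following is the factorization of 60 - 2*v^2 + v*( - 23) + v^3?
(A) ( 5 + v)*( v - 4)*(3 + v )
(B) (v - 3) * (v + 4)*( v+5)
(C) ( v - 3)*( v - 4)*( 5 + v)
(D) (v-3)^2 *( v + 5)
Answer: C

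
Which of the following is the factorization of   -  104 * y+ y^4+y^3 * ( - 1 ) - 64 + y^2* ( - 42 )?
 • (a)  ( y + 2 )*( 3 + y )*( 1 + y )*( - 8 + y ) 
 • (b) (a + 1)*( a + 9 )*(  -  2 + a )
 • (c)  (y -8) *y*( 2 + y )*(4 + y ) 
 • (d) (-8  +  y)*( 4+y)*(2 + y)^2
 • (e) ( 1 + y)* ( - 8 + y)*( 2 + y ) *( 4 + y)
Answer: e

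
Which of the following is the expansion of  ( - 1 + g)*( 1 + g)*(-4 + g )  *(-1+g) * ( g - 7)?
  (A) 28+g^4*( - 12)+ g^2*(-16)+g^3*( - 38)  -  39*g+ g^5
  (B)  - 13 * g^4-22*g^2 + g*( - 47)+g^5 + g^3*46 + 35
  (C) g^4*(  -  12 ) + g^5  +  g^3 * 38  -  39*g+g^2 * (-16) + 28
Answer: C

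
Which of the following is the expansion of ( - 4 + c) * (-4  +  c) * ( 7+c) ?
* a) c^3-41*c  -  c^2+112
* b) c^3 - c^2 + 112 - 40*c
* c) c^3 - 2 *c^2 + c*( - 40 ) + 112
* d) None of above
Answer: b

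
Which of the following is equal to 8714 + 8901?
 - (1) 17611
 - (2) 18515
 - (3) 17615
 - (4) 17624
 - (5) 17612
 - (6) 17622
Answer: 3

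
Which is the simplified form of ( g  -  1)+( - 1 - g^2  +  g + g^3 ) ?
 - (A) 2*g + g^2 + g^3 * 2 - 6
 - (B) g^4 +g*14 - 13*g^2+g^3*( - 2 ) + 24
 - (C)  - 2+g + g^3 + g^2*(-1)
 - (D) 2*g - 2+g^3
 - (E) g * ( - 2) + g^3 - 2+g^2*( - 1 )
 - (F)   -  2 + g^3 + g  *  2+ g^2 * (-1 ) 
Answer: F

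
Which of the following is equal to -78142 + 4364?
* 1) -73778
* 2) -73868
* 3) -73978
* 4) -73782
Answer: 1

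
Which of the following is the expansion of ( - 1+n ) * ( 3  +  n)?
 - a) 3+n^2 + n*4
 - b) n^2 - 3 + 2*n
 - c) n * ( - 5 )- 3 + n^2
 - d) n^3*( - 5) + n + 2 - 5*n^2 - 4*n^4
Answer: b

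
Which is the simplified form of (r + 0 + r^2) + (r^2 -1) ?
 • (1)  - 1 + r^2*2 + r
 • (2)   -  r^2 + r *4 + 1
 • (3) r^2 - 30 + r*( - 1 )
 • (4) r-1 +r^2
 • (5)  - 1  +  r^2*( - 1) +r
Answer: 1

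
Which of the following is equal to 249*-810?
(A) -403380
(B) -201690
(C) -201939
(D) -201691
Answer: B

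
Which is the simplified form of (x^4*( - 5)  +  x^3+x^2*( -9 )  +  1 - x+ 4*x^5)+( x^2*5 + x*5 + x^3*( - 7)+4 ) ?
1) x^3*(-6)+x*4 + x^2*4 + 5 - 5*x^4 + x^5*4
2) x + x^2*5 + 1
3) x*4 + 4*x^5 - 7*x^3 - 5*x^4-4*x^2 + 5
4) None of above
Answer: 4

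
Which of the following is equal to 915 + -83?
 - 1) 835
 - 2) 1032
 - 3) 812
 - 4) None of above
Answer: 4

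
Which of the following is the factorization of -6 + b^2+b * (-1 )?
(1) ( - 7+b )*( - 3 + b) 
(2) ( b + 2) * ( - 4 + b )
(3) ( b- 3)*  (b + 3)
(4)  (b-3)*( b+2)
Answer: 4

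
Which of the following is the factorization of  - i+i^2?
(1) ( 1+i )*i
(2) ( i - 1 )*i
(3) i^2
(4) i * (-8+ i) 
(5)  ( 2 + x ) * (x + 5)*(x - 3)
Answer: 2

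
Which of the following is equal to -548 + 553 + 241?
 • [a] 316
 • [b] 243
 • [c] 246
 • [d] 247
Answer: c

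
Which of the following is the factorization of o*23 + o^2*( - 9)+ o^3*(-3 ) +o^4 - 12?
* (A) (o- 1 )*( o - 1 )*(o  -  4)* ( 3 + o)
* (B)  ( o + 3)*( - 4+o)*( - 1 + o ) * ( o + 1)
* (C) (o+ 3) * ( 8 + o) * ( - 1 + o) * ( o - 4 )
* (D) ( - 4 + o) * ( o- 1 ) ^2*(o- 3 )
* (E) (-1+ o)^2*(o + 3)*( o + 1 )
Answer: A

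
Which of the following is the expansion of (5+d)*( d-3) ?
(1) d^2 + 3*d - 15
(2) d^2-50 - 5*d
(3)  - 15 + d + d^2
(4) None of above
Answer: 4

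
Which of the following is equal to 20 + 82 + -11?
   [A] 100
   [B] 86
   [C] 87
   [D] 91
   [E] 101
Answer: D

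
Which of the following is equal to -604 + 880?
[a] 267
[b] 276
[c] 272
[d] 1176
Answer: b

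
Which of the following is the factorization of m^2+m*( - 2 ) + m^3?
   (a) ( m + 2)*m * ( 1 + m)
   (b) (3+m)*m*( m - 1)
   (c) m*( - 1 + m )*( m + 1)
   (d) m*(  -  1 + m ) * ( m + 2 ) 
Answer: d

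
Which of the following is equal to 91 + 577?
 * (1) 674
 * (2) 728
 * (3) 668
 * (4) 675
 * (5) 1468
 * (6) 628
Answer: 3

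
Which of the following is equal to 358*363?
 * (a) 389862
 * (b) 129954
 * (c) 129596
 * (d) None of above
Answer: b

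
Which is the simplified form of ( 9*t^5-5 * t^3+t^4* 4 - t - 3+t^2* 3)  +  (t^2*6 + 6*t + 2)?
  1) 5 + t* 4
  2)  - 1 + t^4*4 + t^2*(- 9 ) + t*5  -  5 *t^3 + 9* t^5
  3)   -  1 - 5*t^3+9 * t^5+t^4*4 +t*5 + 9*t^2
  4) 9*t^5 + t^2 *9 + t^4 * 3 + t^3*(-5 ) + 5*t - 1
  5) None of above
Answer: 3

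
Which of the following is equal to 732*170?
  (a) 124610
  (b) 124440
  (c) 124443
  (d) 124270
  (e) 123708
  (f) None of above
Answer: b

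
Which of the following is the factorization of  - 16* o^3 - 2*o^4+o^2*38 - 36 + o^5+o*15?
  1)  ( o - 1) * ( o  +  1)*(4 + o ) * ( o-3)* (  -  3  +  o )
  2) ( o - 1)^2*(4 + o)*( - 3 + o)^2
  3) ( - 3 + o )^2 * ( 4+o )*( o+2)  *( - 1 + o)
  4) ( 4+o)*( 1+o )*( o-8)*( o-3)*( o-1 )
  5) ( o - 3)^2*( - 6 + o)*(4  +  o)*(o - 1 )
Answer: 1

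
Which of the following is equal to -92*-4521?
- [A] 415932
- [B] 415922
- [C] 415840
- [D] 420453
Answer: A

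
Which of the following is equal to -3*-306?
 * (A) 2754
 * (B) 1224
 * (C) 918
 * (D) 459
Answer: C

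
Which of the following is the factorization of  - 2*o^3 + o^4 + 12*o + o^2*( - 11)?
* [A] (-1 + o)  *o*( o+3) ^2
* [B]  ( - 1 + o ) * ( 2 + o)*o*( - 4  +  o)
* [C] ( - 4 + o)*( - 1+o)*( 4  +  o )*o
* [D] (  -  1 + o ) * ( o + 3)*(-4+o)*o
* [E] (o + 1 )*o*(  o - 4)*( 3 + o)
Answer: D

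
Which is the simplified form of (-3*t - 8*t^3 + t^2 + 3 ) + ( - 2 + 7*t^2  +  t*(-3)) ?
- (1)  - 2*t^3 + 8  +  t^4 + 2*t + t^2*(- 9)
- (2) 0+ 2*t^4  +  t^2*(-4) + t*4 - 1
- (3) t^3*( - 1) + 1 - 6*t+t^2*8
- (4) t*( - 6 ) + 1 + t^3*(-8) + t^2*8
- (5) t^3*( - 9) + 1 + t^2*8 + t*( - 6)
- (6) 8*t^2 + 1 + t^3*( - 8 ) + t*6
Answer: 4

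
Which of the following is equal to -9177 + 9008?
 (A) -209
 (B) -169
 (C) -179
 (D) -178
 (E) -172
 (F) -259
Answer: B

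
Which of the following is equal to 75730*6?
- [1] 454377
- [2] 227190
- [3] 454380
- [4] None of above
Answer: 3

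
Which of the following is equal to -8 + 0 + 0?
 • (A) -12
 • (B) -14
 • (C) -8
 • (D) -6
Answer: C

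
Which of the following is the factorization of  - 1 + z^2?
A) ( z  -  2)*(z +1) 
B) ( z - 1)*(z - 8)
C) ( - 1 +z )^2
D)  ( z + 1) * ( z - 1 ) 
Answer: D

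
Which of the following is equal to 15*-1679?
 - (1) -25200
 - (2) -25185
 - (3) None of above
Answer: 2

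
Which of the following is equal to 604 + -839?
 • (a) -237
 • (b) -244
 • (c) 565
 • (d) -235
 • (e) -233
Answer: d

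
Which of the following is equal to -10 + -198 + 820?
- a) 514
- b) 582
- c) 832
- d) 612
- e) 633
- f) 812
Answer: d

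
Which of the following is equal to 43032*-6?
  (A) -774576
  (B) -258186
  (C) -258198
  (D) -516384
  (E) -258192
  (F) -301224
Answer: E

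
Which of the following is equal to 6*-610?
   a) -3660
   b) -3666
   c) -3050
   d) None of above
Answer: a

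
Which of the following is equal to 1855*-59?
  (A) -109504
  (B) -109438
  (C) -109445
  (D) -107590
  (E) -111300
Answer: C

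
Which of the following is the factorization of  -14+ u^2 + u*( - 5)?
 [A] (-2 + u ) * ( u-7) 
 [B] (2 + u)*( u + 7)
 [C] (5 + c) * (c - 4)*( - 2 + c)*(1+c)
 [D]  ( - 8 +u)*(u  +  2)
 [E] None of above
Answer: E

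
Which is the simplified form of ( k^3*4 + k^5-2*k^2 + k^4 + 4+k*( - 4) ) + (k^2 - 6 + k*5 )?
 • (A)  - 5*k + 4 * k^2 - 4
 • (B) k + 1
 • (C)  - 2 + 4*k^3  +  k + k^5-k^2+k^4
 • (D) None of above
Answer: C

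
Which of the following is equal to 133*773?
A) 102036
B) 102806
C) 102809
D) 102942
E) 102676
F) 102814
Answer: C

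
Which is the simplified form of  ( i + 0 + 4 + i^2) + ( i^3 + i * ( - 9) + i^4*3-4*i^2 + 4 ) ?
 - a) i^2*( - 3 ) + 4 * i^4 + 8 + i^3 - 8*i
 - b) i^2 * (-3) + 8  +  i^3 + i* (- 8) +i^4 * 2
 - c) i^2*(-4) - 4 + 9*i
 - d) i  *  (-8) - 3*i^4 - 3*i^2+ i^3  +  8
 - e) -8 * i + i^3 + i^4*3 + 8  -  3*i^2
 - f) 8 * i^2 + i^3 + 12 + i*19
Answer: e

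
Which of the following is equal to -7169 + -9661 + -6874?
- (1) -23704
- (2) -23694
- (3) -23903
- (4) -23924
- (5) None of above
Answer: 1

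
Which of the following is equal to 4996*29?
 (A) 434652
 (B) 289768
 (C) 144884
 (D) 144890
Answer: C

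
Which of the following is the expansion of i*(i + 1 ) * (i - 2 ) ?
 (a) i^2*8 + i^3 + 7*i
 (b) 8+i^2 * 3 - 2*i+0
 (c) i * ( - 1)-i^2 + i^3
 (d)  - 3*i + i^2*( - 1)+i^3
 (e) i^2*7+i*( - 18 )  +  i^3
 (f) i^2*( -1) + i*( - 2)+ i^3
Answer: f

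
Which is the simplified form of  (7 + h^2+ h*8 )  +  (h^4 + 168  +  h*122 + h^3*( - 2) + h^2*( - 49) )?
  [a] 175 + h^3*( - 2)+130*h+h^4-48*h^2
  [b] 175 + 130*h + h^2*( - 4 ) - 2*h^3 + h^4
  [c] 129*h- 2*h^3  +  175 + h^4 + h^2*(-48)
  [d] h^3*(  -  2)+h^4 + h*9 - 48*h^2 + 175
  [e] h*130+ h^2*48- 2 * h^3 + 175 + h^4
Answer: a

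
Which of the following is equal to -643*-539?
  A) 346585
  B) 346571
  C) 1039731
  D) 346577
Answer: D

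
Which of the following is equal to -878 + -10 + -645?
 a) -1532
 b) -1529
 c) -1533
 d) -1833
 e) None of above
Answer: c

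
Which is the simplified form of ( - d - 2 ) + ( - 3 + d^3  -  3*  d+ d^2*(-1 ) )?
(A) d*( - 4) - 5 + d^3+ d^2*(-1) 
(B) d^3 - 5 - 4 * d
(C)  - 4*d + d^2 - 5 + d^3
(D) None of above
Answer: A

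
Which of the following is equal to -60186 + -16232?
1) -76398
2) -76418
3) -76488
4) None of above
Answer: 2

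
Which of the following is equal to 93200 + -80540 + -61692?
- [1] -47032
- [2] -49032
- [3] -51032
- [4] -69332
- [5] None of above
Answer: 2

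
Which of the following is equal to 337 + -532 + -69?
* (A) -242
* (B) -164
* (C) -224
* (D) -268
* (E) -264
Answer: E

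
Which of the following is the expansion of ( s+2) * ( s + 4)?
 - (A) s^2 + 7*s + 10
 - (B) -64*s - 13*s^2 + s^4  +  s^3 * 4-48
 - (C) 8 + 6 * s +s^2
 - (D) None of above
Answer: C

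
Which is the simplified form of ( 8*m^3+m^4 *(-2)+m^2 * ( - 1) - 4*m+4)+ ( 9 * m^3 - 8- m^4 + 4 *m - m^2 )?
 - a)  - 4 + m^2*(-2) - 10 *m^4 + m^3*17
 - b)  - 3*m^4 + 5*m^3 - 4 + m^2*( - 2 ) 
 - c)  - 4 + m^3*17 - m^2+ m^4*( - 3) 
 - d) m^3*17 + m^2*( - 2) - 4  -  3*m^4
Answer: d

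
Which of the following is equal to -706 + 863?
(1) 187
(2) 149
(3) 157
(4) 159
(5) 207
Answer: 3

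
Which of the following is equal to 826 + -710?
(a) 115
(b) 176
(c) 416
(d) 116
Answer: d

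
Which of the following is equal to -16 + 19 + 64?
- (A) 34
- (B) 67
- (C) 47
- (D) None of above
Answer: B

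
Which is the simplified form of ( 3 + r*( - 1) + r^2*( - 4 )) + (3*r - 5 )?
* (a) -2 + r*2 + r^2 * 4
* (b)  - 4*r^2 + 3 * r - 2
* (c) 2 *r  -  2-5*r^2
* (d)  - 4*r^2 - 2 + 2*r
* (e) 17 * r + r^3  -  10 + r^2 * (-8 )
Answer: d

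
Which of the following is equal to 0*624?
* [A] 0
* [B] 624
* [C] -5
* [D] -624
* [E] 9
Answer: A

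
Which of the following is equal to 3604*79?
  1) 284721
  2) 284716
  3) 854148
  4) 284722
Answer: 2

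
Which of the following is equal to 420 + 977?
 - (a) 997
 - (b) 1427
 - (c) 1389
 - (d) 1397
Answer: d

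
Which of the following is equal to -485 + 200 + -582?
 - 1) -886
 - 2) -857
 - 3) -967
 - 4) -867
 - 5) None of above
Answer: 4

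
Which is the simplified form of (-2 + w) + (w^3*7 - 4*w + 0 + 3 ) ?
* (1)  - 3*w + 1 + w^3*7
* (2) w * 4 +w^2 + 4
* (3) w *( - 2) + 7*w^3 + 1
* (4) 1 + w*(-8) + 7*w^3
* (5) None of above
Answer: 1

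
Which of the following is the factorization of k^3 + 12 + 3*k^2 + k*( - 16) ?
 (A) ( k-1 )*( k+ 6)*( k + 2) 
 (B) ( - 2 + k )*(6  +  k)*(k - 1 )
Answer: B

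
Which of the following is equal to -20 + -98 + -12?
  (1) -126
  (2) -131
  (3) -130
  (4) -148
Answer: 3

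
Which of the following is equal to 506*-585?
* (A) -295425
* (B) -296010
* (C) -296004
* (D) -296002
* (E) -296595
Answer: B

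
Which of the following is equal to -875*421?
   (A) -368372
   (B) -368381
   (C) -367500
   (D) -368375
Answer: D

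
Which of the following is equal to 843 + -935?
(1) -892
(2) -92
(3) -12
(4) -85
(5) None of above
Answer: 2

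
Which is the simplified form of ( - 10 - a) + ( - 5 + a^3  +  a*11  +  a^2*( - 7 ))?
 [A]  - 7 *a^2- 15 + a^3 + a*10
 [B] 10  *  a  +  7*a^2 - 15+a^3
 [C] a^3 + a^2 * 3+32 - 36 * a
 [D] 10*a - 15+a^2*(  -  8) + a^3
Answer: A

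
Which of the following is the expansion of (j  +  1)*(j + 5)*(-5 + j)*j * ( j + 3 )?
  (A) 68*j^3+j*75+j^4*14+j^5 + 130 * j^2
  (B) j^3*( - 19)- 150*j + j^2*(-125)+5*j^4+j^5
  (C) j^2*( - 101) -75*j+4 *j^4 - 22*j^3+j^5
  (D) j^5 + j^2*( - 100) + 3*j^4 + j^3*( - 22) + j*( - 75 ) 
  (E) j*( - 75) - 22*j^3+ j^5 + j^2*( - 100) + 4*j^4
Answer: E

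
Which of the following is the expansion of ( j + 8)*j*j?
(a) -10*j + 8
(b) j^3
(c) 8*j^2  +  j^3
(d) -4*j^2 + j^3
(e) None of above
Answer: c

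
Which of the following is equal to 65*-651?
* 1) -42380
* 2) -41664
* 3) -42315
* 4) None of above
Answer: 3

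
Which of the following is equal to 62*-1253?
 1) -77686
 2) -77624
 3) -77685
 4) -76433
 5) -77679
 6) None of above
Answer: 1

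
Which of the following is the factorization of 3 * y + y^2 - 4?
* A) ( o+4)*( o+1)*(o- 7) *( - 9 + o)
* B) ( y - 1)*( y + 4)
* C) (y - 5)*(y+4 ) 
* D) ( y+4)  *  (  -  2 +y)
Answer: B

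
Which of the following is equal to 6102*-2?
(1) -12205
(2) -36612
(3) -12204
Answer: 3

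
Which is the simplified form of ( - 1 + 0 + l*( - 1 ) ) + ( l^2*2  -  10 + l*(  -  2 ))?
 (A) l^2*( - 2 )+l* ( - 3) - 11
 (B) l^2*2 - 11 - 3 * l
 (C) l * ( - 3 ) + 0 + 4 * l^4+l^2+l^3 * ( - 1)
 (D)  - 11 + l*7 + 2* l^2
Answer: B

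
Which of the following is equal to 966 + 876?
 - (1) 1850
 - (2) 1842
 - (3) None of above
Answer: 2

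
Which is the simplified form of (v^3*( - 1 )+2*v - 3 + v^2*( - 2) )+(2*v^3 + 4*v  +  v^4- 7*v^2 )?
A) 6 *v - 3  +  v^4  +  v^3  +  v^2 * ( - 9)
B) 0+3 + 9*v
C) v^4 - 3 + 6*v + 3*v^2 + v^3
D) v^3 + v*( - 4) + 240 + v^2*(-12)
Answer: A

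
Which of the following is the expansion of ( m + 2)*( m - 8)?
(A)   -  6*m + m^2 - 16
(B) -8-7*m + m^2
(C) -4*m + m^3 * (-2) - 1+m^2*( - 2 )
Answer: A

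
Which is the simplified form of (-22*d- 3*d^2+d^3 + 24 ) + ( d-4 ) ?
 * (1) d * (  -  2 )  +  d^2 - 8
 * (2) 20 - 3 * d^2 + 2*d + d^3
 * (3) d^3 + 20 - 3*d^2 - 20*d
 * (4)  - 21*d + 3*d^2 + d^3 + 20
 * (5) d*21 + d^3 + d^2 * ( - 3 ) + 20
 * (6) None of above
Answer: 6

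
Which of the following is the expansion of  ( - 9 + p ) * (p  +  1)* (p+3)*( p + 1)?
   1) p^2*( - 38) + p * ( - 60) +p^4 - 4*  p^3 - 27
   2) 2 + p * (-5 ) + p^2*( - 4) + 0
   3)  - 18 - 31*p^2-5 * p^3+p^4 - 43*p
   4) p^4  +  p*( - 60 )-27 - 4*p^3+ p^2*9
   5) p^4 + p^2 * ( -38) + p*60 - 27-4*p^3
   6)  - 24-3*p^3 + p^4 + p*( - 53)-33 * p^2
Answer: 1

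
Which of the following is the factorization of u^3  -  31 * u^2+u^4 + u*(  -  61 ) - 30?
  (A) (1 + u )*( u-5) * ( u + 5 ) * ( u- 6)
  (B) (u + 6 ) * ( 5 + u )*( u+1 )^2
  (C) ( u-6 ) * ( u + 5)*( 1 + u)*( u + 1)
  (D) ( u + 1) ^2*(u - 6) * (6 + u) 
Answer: C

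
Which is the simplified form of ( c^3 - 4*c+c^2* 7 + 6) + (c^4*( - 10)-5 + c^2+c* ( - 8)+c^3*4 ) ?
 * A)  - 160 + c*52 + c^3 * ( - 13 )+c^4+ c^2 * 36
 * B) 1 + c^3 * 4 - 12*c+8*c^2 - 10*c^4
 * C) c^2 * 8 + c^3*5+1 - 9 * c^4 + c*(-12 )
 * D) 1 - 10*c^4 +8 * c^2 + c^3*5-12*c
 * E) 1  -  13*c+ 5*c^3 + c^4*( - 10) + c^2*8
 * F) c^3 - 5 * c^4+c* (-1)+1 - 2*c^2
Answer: D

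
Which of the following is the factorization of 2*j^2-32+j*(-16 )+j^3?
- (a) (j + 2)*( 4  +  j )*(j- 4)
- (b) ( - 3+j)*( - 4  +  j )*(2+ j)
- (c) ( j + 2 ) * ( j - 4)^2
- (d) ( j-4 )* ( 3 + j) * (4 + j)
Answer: a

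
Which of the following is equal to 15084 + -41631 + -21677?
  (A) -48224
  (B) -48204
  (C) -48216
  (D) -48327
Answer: A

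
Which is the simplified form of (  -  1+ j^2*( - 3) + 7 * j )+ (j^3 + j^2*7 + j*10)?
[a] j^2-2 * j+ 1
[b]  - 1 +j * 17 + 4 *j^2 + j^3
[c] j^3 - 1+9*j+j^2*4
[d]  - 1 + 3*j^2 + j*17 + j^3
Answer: b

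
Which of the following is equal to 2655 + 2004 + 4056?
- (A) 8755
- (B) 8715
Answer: B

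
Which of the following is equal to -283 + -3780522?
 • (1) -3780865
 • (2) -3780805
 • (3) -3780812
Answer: 2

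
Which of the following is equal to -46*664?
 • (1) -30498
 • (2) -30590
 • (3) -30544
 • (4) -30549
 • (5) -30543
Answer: 3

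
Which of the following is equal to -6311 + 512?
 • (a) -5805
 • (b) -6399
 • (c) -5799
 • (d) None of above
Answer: c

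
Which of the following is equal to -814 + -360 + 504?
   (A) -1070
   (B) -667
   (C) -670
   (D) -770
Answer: C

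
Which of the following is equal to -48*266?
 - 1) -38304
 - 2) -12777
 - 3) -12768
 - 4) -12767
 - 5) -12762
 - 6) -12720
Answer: 3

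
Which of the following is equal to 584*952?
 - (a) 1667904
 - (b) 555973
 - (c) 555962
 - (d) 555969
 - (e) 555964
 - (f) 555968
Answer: f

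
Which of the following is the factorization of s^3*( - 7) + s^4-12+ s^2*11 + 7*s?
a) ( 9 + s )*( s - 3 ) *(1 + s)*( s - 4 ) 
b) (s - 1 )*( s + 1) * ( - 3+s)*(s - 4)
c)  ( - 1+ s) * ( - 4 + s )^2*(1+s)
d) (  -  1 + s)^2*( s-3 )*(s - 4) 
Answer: b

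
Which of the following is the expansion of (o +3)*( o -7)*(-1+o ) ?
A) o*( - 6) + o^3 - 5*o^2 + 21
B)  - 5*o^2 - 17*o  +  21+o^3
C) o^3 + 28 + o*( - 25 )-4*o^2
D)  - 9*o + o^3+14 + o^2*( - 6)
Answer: B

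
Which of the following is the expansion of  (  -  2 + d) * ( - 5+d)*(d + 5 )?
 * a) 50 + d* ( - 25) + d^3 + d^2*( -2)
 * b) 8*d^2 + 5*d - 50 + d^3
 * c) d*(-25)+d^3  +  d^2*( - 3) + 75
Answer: a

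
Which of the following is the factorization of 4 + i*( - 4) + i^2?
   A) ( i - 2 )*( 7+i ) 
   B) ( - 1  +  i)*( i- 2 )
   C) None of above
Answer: C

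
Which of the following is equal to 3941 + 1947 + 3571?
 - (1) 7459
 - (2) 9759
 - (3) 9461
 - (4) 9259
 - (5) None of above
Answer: 5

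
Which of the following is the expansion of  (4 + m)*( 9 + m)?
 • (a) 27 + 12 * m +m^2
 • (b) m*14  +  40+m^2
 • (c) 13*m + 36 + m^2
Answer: c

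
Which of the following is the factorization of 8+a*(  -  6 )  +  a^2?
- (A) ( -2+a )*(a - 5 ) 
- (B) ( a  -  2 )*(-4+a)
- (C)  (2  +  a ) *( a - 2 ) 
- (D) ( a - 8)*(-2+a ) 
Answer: B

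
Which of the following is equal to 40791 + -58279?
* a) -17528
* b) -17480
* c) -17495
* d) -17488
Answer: d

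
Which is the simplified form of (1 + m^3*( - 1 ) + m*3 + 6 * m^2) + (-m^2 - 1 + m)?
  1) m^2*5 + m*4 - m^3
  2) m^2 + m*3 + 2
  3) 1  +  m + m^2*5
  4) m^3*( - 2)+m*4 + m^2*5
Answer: 1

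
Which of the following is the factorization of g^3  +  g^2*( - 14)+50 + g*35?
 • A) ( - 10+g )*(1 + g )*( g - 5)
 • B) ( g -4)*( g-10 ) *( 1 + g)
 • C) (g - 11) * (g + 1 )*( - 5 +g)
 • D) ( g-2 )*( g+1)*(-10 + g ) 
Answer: A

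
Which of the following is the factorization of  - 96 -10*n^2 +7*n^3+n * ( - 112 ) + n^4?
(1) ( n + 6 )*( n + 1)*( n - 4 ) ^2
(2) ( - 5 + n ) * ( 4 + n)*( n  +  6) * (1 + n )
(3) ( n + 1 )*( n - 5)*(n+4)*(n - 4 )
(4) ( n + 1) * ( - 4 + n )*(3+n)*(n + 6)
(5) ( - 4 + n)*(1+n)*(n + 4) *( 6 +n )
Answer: 5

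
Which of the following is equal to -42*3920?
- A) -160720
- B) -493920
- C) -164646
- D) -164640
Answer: D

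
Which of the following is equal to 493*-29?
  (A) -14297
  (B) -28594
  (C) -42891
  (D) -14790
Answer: A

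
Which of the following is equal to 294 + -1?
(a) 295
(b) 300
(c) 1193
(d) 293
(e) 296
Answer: d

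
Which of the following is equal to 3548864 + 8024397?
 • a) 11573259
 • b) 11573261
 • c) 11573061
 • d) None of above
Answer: b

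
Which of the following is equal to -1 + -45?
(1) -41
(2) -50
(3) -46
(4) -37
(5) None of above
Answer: 3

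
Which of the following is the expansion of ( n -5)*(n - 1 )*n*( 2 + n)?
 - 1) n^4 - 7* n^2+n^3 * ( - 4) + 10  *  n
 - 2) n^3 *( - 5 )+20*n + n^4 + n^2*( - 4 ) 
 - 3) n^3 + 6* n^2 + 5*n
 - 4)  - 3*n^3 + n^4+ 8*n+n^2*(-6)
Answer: 1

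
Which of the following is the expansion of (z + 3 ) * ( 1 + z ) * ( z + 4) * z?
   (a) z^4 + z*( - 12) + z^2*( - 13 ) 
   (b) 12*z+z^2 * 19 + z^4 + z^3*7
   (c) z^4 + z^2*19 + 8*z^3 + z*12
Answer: c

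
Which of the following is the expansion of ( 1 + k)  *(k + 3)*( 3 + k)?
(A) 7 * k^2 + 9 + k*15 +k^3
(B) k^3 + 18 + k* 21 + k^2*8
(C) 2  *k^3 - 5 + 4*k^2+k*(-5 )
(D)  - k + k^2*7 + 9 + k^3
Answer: A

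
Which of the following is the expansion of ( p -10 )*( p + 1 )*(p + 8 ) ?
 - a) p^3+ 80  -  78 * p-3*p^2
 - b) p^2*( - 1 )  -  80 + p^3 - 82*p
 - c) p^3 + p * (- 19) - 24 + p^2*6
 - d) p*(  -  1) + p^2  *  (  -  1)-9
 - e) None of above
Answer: b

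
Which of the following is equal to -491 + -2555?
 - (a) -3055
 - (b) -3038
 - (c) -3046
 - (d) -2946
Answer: c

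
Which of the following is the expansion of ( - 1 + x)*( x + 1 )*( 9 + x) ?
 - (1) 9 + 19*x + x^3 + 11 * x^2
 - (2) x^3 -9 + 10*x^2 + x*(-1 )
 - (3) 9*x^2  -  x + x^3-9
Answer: 3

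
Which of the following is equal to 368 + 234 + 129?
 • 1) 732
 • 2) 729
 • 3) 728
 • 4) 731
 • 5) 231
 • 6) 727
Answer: 4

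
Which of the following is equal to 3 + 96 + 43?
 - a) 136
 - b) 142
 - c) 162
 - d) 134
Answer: b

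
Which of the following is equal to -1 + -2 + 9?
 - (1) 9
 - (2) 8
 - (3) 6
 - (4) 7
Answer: 3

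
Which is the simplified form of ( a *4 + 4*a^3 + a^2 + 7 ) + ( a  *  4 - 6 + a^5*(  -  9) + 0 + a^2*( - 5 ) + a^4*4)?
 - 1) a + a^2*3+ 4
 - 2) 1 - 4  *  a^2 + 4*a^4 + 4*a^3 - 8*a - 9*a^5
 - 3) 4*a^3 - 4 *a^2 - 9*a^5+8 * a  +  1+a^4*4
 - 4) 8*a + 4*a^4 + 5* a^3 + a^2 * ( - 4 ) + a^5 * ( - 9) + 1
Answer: 3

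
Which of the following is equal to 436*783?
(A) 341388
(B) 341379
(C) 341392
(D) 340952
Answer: A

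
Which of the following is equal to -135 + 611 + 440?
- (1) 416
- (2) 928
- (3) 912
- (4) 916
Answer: 4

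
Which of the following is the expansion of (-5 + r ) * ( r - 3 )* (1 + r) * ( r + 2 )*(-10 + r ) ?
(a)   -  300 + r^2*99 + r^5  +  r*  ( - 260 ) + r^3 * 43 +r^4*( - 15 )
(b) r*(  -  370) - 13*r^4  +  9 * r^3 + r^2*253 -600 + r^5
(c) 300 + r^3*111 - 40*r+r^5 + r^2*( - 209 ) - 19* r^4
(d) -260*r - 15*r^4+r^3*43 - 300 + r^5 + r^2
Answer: a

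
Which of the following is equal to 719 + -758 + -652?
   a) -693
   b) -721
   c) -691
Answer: c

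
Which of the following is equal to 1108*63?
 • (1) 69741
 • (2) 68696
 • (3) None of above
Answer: 3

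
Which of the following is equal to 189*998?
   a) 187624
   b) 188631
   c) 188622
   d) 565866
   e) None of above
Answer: c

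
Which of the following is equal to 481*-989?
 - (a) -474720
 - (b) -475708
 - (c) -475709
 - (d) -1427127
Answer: c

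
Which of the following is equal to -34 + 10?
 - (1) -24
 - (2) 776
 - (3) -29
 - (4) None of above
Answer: 1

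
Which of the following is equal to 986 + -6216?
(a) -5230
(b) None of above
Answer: a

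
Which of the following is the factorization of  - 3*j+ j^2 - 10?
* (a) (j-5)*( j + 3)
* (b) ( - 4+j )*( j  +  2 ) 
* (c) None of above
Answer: c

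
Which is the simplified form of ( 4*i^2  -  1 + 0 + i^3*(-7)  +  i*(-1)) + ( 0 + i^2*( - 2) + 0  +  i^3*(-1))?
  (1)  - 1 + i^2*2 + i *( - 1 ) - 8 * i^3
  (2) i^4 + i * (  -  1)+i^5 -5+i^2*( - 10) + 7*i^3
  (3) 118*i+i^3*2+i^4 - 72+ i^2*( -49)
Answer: 1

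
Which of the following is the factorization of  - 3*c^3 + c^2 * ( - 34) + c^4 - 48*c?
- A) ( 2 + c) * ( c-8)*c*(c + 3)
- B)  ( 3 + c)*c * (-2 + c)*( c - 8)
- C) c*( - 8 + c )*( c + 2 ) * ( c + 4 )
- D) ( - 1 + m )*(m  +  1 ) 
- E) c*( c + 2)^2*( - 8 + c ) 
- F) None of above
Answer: A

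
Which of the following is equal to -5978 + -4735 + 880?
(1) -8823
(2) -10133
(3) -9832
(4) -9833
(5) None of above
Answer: 4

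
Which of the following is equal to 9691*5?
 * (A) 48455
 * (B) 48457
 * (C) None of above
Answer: A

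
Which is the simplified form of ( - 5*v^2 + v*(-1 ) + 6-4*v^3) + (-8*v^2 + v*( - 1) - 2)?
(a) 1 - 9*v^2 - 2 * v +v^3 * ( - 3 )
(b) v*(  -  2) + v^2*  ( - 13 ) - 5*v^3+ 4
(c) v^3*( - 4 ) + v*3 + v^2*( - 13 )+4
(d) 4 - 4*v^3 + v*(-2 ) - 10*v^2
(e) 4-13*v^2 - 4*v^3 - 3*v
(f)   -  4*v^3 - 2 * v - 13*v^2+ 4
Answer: f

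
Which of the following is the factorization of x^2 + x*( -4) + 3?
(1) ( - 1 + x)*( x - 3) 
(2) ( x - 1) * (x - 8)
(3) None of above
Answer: 1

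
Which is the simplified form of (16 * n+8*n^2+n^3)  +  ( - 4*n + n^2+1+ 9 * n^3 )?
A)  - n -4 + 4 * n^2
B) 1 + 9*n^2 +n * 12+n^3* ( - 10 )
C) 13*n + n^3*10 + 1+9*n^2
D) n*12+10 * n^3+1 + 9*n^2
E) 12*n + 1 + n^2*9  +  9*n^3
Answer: D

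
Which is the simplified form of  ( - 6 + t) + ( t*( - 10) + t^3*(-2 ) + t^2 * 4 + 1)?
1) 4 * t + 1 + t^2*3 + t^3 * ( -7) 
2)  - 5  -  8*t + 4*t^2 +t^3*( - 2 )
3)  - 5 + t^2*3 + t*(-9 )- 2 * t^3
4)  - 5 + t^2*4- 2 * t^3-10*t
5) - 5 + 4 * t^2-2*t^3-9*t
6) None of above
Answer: 5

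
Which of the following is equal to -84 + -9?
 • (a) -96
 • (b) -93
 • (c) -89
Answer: b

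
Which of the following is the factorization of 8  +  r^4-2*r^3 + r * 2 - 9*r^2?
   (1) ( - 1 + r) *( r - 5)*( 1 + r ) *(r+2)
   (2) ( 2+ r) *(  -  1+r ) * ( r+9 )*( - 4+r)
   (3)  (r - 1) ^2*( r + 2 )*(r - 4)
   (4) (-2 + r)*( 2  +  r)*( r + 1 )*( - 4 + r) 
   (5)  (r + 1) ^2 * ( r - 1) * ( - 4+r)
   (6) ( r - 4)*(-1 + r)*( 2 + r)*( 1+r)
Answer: 6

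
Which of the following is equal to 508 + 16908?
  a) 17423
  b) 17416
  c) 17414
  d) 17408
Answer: b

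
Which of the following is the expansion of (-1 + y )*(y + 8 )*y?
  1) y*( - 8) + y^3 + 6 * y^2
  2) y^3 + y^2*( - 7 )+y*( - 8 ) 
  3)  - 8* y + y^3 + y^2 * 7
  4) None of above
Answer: 3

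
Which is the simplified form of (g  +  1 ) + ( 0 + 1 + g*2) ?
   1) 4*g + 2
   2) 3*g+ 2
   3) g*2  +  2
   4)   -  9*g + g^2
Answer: 2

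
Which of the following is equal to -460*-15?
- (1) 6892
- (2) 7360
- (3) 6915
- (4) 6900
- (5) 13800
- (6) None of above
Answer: 4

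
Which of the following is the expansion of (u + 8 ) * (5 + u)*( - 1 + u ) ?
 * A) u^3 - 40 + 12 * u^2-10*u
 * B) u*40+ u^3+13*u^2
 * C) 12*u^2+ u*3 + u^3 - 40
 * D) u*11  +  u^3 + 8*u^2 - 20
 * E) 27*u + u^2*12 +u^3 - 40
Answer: E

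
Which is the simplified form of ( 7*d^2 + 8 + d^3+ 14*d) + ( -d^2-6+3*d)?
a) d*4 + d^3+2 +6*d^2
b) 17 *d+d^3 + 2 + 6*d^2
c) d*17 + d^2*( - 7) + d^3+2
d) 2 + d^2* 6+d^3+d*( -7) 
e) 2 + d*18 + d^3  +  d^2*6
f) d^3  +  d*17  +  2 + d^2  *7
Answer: b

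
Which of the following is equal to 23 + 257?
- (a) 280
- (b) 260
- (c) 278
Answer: a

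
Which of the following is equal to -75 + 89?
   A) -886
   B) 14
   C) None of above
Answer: B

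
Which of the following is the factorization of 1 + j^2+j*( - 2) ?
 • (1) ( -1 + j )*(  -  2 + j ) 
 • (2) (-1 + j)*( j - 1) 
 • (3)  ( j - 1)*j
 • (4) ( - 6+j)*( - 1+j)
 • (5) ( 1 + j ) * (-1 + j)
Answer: 2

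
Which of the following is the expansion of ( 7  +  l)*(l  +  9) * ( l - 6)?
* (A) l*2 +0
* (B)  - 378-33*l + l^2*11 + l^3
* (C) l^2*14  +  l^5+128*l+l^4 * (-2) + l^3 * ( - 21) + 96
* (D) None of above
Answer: D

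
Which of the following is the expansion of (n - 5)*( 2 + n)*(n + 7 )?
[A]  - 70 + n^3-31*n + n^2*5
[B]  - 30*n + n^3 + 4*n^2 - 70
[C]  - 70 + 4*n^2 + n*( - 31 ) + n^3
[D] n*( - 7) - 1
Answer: C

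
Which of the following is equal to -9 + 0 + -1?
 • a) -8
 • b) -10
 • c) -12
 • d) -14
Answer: b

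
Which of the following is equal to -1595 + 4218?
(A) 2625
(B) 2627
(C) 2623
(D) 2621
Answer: C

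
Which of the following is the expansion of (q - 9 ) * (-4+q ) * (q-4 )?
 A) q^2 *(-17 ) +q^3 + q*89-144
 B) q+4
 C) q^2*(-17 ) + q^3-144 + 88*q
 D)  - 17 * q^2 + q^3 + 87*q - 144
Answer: C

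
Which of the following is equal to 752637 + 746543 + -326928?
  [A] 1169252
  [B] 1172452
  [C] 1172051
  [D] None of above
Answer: D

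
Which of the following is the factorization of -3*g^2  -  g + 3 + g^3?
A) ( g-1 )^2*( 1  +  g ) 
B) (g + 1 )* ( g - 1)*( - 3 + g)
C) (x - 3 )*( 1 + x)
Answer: B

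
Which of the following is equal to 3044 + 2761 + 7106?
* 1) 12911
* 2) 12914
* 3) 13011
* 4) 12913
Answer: 1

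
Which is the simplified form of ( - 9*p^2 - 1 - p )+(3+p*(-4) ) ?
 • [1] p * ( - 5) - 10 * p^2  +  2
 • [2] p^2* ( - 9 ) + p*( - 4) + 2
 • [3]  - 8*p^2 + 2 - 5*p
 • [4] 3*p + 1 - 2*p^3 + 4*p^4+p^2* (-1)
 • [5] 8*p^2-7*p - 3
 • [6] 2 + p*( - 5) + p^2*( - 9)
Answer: 6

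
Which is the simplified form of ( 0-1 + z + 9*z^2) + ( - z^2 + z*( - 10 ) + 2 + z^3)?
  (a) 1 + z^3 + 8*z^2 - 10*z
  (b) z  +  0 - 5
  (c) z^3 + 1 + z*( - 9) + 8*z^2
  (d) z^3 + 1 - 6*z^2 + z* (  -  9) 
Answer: c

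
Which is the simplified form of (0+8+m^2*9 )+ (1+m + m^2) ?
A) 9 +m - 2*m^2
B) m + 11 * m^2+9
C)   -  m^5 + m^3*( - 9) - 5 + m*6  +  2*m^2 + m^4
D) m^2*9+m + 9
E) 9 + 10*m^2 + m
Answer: E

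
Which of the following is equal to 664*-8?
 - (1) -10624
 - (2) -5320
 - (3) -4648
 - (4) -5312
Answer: 4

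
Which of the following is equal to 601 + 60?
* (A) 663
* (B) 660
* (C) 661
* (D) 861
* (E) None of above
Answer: C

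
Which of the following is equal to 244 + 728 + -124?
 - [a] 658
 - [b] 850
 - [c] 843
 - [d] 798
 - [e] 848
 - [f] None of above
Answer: e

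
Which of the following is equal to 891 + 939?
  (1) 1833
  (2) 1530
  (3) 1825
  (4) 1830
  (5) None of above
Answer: 4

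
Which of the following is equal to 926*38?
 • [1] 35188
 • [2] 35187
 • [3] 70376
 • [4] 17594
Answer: 1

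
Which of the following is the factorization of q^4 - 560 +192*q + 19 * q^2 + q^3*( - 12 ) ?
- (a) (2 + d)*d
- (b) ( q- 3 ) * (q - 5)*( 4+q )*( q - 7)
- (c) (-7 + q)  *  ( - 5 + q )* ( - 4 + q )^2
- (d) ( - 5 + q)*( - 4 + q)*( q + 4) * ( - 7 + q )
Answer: d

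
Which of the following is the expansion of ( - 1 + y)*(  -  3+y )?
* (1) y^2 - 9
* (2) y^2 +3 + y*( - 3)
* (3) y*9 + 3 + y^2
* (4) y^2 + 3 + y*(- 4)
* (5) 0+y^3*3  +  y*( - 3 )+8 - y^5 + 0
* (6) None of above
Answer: 4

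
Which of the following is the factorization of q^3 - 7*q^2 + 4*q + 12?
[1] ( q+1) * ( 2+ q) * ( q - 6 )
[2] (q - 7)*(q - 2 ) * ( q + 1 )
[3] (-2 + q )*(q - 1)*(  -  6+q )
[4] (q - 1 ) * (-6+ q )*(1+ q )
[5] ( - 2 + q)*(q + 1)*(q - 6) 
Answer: 5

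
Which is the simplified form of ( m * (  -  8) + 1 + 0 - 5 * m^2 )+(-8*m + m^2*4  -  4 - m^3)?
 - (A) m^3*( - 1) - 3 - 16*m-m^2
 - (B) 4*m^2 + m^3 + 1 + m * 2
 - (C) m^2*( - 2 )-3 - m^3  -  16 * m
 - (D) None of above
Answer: A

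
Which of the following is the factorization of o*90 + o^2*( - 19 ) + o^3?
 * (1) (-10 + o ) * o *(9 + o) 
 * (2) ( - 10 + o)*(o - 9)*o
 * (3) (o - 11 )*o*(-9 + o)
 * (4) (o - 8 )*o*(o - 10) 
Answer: 2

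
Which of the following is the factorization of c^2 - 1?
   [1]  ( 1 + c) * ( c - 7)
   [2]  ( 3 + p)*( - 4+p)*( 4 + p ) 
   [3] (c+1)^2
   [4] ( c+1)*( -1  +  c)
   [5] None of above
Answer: 4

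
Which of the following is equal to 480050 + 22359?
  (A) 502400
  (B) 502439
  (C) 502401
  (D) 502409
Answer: D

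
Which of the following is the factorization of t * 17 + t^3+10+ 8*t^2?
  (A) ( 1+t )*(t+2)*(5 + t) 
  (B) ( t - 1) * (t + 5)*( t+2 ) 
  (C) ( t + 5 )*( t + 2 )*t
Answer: A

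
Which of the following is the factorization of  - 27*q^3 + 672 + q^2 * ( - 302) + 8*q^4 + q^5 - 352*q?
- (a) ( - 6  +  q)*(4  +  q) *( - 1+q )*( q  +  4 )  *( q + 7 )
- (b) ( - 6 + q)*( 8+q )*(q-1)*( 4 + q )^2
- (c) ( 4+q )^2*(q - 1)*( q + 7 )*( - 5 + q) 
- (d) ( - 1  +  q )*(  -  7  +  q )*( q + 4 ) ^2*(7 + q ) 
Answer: a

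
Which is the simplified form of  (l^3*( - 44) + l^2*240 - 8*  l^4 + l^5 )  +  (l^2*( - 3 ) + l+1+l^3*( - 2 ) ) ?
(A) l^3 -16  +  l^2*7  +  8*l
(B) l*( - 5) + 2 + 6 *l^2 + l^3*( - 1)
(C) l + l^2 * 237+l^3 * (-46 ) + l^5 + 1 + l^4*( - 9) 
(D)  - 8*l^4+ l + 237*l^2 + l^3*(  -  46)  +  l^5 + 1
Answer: D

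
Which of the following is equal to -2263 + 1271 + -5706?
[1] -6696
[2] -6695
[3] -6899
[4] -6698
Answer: 4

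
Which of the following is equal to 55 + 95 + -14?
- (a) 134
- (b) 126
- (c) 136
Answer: c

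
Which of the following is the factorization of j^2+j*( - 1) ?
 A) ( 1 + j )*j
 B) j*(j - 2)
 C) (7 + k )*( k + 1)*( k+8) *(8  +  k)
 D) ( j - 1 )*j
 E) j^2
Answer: D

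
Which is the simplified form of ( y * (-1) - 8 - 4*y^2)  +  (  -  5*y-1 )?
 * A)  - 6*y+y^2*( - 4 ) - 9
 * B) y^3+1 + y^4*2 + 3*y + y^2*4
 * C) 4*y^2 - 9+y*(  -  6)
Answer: A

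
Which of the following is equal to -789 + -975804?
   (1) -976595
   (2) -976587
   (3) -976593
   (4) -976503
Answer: 3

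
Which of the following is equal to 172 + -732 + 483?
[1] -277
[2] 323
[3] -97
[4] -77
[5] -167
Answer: 4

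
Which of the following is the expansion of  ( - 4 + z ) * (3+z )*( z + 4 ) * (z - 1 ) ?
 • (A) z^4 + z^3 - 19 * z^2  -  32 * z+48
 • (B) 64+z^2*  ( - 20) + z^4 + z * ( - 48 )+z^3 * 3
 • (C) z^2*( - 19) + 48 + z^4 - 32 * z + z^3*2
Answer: C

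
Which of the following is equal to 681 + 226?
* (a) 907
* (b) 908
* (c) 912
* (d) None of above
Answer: a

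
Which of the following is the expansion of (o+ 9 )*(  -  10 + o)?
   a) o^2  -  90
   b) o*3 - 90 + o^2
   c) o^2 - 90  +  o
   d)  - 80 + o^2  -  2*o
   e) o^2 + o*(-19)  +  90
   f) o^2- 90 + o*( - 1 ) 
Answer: f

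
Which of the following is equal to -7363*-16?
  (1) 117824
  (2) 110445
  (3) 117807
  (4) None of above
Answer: 4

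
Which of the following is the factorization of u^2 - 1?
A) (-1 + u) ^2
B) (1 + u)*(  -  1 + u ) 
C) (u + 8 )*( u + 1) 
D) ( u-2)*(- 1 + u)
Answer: B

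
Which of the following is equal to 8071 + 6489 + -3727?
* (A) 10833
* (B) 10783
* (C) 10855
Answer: A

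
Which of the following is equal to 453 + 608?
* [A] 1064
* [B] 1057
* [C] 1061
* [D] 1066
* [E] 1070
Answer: C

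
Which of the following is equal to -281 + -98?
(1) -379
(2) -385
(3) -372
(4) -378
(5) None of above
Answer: 1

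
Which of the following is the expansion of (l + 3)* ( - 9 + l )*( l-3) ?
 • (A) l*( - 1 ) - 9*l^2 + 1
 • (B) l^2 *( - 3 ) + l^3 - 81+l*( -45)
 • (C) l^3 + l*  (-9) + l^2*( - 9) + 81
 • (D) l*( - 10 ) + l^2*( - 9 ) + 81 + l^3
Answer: C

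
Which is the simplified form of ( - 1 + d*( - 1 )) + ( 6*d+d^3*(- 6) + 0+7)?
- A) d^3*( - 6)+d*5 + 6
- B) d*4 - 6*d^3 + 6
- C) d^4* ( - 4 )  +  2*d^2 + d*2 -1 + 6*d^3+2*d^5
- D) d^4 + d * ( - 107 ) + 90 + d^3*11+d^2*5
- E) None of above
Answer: A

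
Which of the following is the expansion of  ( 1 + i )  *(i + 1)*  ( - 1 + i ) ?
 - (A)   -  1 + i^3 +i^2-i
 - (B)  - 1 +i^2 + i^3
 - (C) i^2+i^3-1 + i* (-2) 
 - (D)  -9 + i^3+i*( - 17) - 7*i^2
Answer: A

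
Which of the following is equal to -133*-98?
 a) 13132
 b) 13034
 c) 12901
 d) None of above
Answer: b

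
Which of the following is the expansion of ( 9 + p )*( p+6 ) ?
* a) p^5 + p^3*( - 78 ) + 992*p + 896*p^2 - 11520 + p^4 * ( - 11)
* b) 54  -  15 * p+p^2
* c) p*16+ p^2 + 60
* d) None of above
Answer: d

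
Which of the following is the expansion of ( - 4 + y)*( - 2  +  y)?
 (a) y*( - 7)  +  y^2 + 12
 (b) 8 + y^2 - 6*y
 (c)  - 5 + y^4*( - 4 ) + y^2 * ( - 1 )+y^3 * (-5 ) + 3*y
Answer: b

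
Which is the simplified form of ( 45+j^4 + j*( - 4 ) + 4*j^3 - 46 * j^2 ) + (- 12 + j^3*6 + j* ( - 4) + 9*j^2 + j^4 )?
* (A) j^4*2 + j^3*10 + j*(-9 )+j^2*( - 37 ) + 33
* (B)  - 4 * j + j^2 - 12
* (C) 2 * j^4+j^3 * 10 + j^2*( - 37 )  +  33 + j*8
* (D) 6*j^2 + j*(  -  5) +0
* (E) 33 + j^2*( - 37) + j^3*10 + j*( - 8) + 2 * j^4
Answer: E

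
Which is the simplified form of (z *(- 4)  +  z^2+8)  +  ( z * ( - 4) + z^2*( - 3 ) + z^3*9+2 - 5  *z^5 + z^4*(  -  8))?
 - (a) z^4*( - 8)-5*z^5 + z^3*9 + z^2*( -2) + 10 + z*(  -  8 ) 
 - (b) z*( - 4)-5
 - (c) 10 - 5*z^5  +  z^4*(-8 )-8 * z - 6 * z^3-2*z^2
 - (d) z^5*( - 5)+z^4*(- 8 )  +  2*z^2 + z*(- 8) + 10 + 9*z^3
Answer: a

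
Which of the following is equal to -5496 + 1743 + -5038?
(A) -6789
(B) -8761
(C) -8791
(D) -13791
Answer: C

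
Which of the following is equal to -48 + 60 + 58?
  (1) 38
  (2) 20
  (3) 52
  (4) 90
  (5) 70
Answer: 5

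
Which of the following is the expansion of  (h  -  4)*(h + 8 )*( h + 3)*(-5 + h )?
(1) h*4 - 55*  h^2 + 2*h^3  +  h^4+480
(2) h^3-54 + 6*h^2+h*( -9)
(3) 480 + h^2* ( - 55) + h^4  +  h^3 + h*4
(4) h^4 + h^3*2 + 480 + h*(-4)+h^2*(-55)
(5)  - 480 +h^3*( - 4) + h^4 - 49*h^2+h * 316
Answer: 1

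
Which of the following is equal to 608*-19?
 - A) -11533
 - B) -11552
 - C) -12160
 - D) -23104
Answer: B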